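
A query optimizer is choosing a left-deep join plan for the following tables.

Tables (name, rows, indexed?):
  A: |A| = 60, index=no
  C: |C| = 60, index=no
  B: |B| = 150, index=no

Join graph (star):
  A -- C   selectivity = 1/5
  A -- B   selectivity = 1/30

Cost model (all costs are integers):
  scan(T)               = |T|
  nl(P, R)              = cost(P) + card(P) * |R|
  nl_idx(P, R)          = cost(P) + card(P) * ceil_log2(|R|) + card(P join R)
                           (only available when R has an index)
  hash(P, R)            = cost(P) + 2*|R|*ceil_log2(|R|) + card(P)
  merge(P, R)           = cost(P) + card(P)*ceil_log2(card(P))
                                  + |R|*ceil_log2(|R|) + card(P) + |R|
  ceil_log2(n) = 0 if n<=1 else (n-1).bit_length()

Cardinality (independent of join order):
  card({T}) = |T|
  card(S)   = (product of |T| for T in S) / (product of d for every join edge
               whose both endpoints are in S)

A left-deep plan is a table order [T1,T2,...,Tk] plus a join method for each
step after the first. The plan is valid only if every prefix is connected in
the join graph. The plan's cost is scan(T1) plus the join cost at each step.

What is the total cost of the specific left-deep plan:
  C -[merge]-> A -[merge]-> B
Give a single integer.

step 1: scan C: cost=60, card=60
step 2: join A via merge
    card(P join A) = 60*60/(5) = 720
    cost = 60 + 60*6 + 60*6 + 60 + 60 = 900
step 3: join B via merge
    card(P join B) = 720*150/(30) = 3600
    cost = 900 + 720*10 + 150*8 + 720 + 150 = 10170

10170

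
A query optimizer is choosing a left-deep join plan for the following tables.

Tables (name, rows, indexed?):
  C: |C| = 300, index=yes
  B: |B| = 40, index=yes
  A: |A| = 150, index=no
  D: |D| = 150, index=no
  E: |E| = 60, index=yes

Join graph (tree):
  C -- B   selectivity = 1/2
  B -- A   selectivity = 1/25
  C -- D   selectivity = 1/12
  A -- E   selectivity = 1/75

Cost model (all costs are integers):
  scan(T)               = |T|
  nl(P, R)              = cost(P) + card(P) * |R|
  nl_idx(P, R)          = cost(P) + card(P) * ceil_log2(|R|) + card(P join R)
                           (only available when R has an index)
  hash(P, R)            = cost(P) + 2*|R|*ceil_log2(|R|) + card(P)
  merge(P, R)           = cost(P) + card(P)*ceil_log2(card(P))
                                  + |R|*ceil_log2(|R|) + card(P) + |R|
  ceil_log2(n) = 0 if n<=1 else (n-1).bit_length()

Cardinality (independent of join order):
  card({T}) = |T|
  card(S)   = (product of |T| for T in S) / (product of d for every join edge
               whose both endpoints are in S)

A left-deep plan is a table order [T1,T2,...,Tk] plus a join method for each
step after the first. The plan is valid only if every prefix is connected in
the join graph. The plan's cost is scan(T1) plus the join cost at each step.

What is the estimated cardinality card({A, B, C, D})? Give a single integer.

Tables in S: A(150), B(40), C(300), D(150)
Edges inside S: C-B(d=2), B-A(d=25), C-D(d=12)
numerator = 150 * 40 * 300 * 150 = 270000000
denominator = 2 * 25 * 12 = 600
card(S) = 270000000 / 600 = 450000

450000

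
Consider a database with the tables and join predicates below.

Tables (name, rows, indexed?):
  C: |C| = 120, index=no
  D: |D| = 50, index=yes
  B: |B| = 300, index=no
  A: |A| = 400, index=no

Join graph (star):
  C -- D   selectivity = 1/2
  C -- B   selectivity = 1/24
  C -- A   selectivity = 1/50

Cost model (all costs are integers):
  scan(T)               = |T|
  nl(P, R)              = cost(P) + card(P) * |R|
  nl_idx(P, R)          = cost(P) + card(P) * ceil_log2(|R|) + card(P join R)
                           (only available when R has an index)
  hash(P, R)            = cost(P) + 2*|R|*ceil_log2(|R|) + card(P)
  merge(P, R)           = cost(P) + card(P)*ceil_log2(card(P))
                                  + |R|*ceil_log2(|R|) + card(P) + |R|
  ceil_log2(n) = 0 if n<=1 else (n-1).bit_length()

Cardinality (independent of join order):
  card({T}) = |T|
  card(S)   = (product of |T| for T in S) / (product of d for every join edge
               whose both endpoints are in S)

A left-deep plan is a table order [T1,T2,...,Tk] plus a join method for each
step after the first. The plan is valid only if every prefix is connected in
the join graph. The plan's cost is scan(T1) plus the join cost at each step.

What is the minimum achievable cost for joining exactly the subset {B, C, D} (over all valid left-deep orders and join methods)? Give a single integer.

4380

Selinger DP over subsets of {B,C,D}:
  {C}: scan cost=120, card=120
  {D}: scan cost=50, card=50
  {B}: scan cost=300, card=300
  {CD}: card=3000; try (D,hash)→840, (C,merge)→1360, (D,merge)→1430, (C,hash)→1780, (D,nl_idx)→3840, (C,nl)→6050 …(+1); best=840 via (D,hash)
  {BC}: card=1500; try (C,hash)→2280, (B,merge)→4080, (C,merge)→4260, (B,hash)→5640, (B,nl)→36120, (C,nl)→36300; best=2280 via (C,hash)
  {BCD}: card=37500; try (D,hash)→4380, (B,hash)→9240, (D,merge)→20630, (B,merge)→42840, (D,nl_idx)→48780, (D,nl)→77280 …(+1); best=4380 via (D,hash)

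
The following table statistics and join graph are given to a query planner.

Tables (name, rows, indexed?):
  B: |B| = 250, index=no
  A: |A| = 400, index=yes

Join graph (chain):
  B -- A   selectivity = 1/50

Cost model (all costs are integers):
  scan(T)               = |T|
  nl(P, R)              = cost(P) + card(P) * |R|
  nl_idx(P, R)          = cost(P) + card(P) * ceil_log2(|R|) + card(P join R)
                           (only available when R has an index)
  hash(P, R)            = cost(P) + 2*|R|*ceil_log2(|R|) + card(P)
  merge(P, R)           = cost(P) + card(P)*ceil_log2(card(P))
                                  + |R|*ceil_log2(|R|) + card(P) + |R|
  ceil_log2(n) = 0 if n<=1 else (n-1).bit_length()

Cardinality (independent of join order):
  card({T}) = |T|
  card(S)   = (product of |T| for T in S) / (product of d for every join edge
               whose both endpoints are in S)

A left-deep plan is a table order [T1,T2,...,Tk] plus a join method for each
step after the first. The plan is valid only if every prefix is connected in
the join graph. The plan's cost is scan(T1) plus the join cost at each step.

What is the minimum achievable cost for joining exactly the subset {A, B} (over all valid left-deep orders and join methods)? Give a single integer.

4500

Selinger DP over subsets of {A,B}:
  {B}: scan cost=250, card=250
  {A}: scan cost=400, card=400
  {AB}: card=2000; try (A,nl_idx)→4500, (B,hash)→4800, (A,merge)→6500, (B,merge)→6650, (A,hash)→7700, (A,nl)→100250 …(+1); best=4500 via (A,nl_idx)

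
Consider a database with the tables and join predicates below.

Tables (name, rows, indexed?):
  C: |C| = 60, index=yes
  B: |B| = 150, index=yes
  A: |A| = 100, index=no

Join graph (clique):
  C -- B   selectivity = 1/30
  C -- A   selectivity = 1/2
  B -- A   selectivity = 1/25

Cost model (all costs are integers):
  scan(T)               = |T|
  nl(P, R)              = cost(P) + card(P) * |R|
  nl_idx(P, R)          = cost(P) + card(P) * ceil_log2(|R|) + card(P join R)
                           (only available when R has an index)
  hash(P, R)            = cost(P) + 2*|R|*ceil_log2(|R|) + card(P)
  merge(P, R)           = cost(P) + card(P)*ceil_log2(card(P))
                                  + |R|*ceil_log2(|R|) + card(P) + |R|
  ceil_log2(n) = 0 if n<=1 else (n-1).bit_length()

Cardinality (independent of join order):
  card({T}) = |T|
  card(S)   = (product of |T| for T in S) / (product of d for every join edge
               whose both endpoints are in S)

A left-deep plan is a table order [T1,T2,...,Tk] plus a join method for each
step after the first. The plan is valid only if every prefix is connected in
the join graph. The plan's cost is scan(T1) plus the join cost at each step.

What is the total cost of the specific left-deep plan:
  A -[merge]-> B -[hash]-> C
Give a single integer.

3570

step 1: scan A: cost=100, card=100
step 2: join B via merge
    card(P join B) = 100*150/(25) = 600
    cost = 100 + 100*7 + 150*8 + 100 + 150 = 2250
step 3: join C via hash
    card(P join C) = 600*60/(30*2) = 600
    cost = 2250 + 2*60*6 + 600 = 3570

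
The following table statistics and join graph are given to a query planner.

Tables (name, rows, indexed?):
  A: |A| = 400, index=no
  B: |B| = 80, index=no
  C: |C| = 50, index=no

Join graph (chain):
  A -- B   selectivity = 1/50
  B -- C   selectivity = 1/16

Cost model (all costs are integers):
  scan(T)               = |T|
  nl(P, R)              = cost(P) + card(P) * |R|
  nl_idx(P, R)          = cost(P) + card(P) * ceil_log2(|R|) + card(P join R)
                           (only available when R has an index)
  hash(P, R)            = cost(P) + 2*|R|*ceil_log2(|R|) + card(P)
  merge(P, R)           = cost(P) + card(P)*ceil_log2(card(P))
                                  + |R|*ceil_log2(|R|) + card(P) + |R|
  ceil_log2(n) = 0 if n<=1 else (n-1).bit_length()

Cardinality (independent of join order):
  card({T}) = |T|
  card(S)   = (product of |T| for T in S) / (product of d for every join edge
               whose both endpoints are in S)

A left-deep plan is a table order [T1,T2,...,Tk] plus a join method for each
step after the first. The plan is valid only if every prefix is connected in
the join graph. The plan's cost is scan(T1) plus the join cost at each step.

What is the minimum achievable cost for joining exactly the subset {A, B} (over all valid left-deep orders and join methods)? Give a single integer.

Selinger DP over subsets of {A,B}:
  {A}: scan cost=400, card=400
  {B}: scan cost=80, card=80
  {AB}: card=640; try (B,hash)→1920, (A,merge)→4720, (B,merge)→5040, (A,hash)→7360, (A,nl)→32080, (B,nl)→32400; best=1920 via (B,hash)

1920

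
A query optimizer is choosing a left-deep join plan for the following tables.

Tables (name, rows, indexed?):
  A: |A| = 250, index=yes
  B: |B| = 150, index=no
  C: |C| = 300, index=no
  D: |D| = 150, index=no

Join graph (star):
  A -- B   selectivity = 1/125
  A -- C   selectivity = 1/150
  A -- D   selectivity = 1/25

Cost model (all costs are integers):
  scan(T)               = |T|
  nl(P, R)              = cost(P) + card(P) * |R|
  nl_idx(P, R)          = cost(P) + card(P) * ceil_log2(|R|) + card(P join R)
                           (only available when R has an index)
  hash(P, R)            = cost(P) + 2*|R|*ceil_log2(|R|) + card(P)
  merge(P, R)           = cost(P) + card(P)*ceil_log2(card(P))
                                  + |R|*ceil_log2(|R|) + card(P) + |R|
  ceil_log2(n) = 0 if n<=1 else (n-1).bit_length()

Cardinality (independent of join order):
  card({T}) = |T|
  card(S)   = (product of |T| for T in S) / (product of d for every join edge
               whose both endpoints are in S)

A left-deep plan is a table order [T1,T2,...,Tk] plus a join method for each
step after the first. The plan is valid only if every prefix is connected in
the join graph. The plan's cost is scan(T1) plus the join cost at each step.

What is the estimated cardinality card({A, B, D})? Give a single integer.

Tables in S: A(250), B(150), D(150)
Edges inside S: A-B(d=125), A-D(d=25)
numerator = 250 * 150 * 150 = 5625000
denominator = 125 * 25 = 3125
card(S) = 5625000 / 3125 = 1800

1800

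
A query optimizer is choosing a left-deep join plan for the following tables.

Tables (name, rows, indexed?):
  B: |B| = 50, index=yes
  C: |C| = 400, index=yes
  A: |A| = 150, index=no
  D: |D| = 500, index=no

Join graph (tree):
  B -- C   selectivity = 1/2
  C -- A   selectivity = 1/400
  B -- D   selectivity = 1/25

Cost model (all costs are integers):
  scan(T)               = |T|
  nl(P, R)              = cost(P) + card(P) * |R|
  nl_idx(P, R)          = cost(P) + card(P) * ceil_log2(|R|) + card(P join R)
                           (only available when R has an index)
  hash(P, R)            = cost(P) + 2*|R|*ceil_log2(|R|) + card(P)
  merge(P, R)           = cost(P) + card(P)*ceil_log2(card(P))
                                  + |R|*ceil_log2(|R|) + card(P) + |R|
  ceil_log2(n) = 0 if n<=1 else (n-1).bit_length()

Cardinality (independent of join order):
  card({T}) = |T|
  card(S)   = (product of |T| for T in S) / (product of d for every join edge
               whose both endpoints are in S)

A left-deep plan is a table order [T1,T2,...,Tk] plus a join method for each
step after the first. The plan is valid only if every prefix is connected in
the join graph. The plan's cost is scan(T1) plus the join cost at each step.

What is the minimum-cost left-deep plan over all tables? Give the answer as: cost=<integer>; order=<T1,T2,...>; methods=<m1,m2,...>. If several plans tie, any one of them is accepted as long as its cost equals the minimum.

cost=15150; order=A,C,B,D; methods=nl_idx,hash,hash

Selinger DP (subsets sized 1..n):
  {B}: scan cost=50, card=50
  {C}: scan cost=400, card=400
  {A}: scan cost=150, card=150
  {D}: scan cost=500, card=500
  {BC}: card=10000; try (B,hash)→1400, (C,merge)→4400, (B,merge)→4750, (C,hash)→7300, (C,nl_idx)→10500, (B,nl_idx)→12800 …(+2); best=1400 via (B,hash)
  {BD}: card=1000; try (B,hash)→1600, (B,nl_idx)→4500, (D,merge)→5400, (B,merge)→5850, (D,hash)→9100, (D,nl)→25050 …(+1); best=1600 via (B,hash)
  {AC}: card=150; try (C,nl_idx)→1650, (A,hash)→3200, (C,merge)→5500, (A,merge)→5750, (C,hash)→7500, (C,nl)→60150 …(+1); best=1650 via (C,nl_idx)
  {ABC}: card=3750; try (B,hash)→2400, (B,merge)→3350, (B,nl_idx)→6300, (B,nl)→9150, (A,hash)→13800, (A,merge)→152750 …(+1); best=2400 via (B,hash)
  {BCD}: card=200000; try (C,hash)→9800, (C,merge)→16600, (D,hash)→20400, (D,merge)→156400, (C,nl_idx)→210600, (C,nl)→401600 …(+1); best=9800 via (C,hash)
  {ABCD}: card=75000; try (D,hash)→15150, (D,merge)→56150, (A,hash)→212200, (D,nl)→1877400, (A,merge)→3811150, (A,nl)→30009800; best=15150 via (D,hash)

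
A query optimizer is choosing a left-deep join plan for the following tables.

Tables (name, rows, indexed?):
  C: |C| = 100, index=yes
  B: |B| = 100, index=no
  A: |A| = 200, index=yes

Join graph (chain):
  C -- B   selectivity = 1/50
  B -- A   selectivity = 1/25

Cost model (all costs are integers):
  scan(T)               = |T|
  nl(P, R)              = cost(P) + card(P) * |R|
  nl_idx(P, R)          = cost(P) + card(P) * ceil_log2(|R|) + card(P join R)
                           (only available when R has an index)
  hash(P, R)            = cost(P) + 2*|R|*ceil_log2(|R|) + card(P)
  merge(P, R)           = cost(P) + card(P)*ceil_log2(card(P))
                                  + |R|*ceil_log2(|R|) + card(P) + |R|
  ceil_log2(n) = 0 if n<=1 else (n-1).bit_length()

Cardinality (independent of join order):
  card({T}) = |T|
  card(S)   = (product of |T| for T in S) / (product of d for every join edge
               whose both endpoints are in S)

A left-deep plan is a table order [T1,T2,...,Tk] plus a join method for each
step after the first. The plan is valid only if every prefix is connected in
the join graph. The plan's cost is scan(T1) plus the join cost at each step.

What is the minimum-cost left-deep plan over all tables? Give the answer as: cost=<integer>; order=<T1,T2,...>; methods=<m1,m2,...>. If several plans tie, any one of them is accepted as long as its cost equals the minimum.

Selinger DP (subsets sized 1..n):
  {C}: scan cost=100, card=100
  {B}: scan cost=100, card=100
  {A}: scan cost=200, card=200
  {BC}: card=200; try (C,nl_idx)→1000, (C,hash)→1600, (B,hash)→1600, (C,merge)→1700, (B,merge)→1700, (C,nl)→10100 …(+1); best=1000 via (C,nl_idx)
  {AB}: card=800; try (A,nl_idx)→1700, (B,hash)→1800, (A,merge)→2700, (B,merge)→2800, (A,hash)→3400, (A,nl)→20100 …(+1); best=1700 via (A,nl_idx)
  {ABC}: card=1600; try (C,hash)→3900, (A,nl_idx)→4200, (A,hash)→4400, (A,merge)→4600, (C,nl_idx)→8900, (C,merge)→11300 …(+2); best=3900 via (C,hash)

cost=3900; order=B,A,C; methods=nl_idx,hash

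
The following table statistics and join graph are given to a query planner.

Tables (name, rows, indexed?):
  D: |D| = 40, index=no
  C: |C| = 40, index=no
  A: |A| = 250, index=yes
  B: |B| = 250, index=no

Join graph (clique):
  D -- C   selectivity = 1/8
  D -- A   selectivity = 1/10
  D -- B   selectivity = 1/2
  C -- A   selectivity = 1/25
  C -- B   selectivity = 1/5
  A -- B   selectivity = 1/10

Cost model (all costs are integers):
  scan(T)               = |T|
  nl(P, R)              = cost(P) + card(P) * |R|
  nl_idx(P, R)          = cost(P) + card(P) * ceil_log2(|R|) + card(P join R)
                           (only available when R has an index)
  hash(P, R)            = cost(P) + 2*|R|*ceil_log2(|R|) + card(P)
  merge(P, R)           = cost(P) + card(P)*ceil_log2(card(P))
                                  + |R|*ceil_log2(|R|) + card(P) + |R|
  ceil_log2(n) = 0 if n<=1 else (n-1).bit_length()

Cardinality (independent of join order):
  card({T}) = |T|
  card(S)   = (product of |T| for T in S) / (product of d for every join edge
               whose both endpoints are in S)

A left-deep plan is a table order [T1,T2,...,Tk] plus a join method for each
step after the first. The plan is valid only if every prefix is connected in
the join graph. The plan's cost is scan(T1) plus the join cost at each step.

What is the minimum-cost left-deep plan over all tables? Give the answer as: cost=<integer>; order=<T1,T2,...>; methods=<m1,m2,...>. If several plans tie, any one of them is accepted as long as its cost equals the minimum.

cost=5690; order=C,A,D,B; methods=nl_idx,hash,merge

Selinger DP (subsets sized 1..n):
  {D}: scan cost=40, card=40
  {C}: scan cost=40, card=40
  {A}: scan cost=250, card=250
  {B}: scan cost=250, card=250
  {CD}: card=200; try (D,hash)→560, (C,hash)→560, (D,merge)→600, (C,merge)→600, (D,nl)→1640, (C,nl)→1640; best=560 via (D,hash)
  {AD}: card=1000; try (D,hash)→980, (A,nl_idx)→1360, (A,merge)→2570, (D,merge)→2780, (A,hash)→4080, (A,nl)→10040 …(+1); best=980 via (D,hash)
  {BD}: card=5000; try (D,hash)→980, (B,merge)→2570, (D,merge)→2780, (B,hash)→4080, (B,nl)→10040, (D,nl)→10250; best=980 via (D,hash)
  {AC}: card=400; try (A,nl_idx)→760, (C,hash)→980, (A,merge)→2570, (C,merge)→2780, (A,hash)→4080, (A,nl)→10040 …(+1); best=760 via (A,nl_idx)
  {BC}: card=2000; try (C,hash)→980, (B,merge)→2570, (C,merge)→2780, (B,hash)→4080, (B,nl)→10040, (C,nl)→10250; best=980 via (C,hash)
  {AB}: card=6250; try (B,hash)→4500, (A,hash)→4500, (B,merge)→4750, (A,merge)→4750, (A,nl_idx)→8500, (B,nl)→62750 …(+1); best=4500 via (B,hash)
  {ACD}: card=200; try (D,hash)→1640, (A,nl_idx)→2360, (C,hash)→2460, (A,merge)→4610, (A,hash)→4760, (D,merge)→5040 …(+4); best=1640 via (D,hash)
  {BCD}: card=5000; try (D,hash)→3460, (B,merge)→4610, (B,hash)→4760, (C,hash)→6460, (D,merge)→25260, (B,nl)→50560 …(+3); best=3460 via (D,hash)
  {ABD}: card=12500; try (B,hash)→5980, (A,hash)→9980, (D,hash)→11230, (B,merge)→14230, (A,nl_idx)→53480, (A,merge)→73230 …(+4); best=5980 via (B,hash)
  {ABC}: card=2000; try (B,hash)→5160, (A,hash)→6980, (B,merge)→7010, (C,hash)→11230, (A,nl_idx)→18980, (A,merge)→27230 …(+4); best=5160 via (B,hash)
  {ABCD}: card=500; try (B,merge)→5690, (B,hash)→5840, (D,hash)→7640, (A,hash)→12460, (C,hash)→18960, (D,merge)→29440 …(+7); best=5690 via (B,merge)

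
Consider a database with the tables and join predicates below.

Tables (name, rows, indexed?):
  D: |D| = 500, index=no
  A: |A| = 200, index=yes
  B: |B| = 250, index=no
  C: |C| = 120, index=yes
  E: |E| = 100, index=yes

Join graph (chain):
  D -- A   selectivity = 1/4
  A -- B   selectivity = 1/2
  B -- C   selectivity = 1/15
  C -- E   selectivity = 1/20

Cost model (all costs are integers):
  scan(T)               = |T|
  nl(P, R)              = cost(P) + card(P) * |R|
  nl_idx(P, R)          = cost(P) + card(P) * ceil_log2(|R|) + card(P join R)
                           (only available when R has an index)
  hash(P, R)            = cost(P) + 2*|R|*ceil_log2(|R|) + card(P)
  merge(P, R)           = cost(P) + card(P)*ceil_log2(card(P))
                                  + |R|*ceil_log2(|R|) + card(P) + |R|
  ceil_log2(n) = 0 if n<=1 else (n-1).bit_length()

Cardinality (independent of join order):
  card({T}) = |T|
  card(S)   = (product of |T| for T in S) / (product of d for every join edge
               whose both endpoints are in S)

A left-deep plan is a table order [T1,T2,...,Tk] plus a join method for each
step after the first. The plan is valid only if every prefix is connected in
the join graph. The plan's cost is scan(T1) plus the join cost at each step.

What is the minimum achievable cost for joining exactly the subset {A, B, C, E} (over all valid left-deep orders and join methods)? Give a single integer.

18780

Selinger DP over subsets of {A,B,C,E}:
  {A}: scan cost=200, card=200
  {B}: scan cost=250, card=250
  {C}: scan cost=120, card=120
  {E}: scan cost=100, card=100
  {AB}: card=25000; try (A,hash)→3700, (B,merge)→4250, (A,merge)→4300, (B,hash)→4400, (A,nl_idx)→27250, (B,nl)→50200 …(+1); best=3700 via (A,hash)
  {BC}: card=2000; try (C,hash)→2180, (B,merge)→3330, (C,merge)→3460, (C,nl_idx)→4000, (B,hash)→4240, (B,nl)→30120 …(+1); best=2180 via (C,hash)
  {CE}: card=600; try (C,nl_idx)→1400, (E,nl_idx)→1560, (E,hash)→1640, (C,merge)→1860, (E,merge)→1880, (C,hash)→1880 …(+2); best=1400 via (C,nl_idx)
  {ABC}: card=200000; try (A,hash)→7380, (A,merge)→27980, (C,hash)→30380, (A,nl_idx)→218180, (C,nl_idx)→378700, (A,nl)→402180 …(+2); best=7380 via (A,hash)
  {BCE}: card=10000; try (E,hash)→5580, (B,hash)→6000, (B,merge)→10250, (E,nl_idx)→26180, (E,merge)→26980, (B,nl)→151400 …(+1); best=5580 via (E,hash)
  {ABCE}: card=1000000; try (A,hash)→18780, (A,merge)→157380, (E,hash)→208780, (A,nl_idx)→1085580, (A,nl)→2005580, (E,nl_idx)→2407380 …(+2); best=18780 via (A,hash)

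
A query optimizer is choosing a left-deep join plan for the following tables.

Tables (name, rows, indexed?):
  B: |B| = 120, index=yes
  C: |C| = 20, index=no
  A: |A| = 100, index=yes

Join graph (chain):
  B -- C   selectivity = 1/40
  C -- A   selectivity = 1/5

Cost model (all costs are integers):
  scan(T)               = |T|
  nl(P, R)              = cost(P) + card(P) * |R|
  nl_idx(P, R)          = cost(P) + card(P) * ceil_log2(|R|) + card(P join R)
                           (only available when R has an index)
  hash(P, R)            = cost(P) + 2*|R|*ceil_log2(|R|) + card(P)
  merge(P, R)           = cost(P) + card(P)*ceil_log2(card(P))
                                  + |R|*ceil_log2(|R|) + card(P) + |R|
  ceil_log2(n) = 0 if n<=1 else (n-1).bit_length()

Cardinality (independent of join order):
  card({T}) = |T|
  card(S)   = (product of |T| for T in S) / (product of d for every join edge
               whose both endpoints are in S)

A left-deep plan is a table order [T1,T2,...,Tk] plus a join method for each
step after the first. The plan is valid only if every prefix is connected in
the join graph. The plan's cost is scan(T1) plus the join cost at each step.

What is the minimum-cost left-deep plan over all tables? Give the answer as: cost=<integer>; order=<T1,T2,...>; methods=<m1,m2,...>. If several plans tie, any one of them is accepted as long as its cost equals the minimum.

cost=1440; order=C,B,A; methods=nl_idx,merge

Selinger DP (subsets sized 1..n):
  {B}: scan cost=120, card=120
  {C}: scan cost=20, card=20
  {A}: scan cost=100, card=100
  {BC}: card=60; try (B,nl_idx)→220, (C,hash)→440, (B,merge)→1100, (C,merge)→1200, (B,hash)→1720, (B,nl)→2420 …(+1); best=220 via (B,nl_idx)
  {AC}: card=400; try (C,hash)→400, (A,nl_idx)→560, (A,merge)→940, (C,merge)→1020, (A,hash)→1440, (A,nl)→2020 …(+1); best=400 via (C,hash)
  {ABC}: card=1200; try (A,merge)→1440, (A,hash)→1680, (A,nl_idx)→1840, (B,hash)→2480, (B,nl_idx)→4400, (B,merge)→5360 …(+2); best=1440 via (A,merge)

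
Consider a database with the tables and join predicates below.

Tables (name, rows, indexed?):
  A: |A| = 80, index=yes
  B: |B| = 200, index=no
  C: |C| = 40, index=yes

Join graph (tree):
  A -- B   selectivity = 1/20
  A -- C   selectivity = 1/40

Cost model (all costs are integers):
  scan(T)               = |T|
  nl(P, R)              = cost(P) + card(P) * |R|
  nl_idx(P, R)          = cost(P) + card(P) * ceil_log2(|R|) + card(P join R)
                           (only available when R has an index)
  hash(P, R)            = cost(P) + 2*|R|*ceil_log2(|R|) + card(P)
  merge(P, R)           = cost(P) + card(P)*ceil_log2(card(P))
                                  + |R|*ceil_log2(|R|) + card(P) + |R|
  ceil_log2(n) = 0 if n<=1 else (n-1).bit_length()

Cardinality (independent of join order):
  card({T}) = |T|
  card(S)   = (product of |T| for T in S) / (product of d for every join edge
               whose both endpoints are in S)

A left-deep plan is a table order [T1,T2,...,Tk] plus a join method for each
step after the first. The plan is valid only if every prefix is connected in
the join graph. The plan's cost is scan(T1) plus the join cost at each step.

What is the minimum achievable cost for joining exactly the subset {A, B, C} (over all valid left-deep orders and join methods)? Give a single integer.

2800

Selinger DP over subsets of {A,B,C}:
  {A}: scan cost=80, card=80
  {B}: scan cost=200, card=200
  {C}: scan cost=40, card=40
  {AB}: card=800; try (A,hash)→1520, (A,nl_idx)→2400, (B,merge)→2520, (A,merge)→2640, (B,hash)→3360, (B,nl)→16080 …(+1); best=1520 via (A,hash)
  {AC}: card=80; try (A,nl_idx)→400, (C,hash)→640, (C,nl_idx)→640, (A,merge)→960, (C,merge)→1000, (A,hash)→1200 …(+2); best=400 via (A,nl_idx)
  {ABC}: card=800; try (C,hash)→2800, (B,merge)→2840, (B,hash)→3680, (C,nl_idx)→7120, (C,merge)→10600, (B,nl)→16400 …(+1); best=2800 via (C,hash)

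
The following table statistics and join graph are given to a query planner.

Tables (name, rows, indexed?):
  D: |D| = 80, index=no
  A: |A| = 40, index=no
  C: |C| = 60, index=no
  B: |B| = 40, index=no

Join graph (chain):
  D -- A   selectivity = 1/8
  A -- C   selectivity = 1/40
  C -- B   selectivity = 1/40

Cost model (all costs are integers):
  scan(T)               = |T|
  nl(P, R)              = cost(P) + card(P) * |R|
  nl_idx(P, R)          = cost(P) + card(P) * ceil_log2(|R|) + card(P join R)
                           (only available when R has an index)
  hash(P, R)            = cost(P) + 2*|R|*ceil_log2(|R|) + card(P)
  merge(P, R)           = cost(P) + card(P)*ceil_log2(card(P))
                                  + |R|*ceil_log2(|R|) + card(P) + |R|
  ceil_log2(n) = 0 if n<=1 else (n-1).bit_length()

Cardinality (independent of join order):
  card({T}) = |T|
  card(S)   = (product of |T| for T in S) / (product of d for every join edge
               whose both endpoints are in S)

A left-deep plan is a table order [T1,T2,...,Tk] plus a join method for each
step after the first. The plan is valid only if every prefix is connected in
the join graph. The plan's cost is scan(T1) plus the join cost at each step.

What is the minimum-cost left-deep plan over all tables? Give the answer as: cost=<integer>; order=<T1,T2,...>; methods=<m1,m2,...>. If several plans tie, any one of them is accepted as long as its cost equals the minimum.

Selinger DP (subsets sized 1..n):
  {D}: scan cost=80, card=80
  {A}: scan cost=40, card=40
  {C}: scan cost=60, card=60
  {B}: scan cost=40, card=40
  {AD}: card=400; try (A,hash)→640, (D,merge)→960, (A,merge)→1000, (D,hash)→1200, (D,nl)→3240, (A,nl)→3280; best=640 via (A,hash)
  {AC}: card=60; try (A,hash)→600, (C,merge)→740, (A,merge)→760, (C,hash)→800, (C,nl)→2440, (A,nl)→2460; best=600 via (A,hash)
  {BC}: card=60; try (B,hash)→600, (C,merge)→740, (B,merge)→760, (C,hash)→800, (C,nl)→2440, (B,nl)→2460; best=600 via (B,hash)
  {ACD}: card=600; try (D,merge)→1660, (C,hash)→1760, (D,hash)→1780, (C,merge)→5060, (D,nl)→5400, (C,nl)→24640; best=1660 via (D,merge)
  {ABC}: card=60; try (B,hash)→1140, (A,hash)→1140, (B,merge)→1300, (A,merge)→1300, (B,nl)→3000, (A,nl)→3000; best=1140 via (B,hash)
  {ABCD}: card=600; try (D,merge)→2200, (D,hash)→2320, (B,hash)→2740, (D,nl)→5940, (B,merge)→8540, (B,nl)→25660; best=2200 via (D,merge)

cost=2200; order=C,A,B,D; methods=hash,hash,merge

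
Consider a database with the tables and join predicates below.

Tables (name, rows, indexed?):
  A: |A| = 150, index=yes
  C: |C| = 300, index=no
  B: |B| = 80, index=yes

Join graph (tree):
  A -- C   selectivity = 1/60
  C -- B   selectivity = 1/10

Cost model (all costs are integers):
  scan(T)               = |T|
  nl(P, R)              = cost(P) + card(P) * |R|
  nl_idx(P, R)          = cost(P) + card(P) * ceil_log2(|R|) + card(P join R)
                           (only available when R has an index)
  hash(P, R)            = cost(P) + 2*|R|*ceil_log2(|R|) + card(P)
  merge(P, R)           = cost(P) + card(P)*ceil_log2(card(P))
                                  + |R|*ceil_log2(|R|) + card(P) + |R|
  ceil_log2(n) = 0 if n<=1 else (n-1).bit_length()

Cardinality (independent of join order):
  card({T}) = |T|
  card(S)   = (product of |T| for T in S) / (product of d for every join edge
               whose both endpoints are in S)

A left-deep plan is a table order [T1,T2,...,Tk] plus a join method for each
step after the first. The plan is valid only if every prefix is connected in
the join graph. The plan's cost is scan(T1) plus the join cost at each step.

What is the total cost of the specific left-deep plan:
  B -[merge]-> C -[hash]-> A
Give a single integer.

8520

step 1: scan B: cost=80, card=80
step 2: join C via merge
    card(P join C) = 80*300/(10) = 2400
    cost = 80 + 80*7 + 300*9 + 80 + 300 = 3720
step 3: join A via hash
    card(P join A) = 2400*150/(60) = 6000
    cost = 3720 + 2*150*8 + 2400 = 8520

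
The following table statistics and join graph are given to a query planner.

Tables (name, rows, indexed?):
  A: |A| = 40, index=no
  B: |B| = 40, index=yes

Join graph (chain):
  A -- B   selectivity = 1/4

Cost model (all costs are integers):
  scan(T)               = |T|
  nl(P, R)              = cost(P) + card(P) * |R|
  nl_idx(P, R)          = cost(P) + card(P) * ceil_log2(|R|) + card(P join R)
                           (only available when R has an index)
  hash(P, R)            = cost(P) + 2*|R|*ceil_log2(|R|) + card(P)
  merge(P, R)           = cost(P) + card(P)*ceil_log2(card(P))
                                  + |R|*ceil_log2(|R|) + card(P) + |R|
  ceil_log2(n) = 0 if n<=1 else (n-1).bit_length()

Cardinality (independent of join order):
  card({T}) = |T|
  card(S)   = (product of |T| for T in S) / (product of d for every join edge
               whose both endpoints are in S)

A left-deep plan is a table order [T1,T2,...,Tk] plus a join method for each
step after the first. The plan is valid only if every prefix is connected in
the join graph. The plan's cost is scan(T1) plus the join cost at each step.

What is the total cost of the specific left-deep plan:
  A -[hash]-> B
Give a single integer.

560

step 1: scan A: cost=40, card=40
step 2: join B via hash
    card(P join B) = 40*40/(4) = 400
    cost = 40 + 2*40*6 + 40 = 560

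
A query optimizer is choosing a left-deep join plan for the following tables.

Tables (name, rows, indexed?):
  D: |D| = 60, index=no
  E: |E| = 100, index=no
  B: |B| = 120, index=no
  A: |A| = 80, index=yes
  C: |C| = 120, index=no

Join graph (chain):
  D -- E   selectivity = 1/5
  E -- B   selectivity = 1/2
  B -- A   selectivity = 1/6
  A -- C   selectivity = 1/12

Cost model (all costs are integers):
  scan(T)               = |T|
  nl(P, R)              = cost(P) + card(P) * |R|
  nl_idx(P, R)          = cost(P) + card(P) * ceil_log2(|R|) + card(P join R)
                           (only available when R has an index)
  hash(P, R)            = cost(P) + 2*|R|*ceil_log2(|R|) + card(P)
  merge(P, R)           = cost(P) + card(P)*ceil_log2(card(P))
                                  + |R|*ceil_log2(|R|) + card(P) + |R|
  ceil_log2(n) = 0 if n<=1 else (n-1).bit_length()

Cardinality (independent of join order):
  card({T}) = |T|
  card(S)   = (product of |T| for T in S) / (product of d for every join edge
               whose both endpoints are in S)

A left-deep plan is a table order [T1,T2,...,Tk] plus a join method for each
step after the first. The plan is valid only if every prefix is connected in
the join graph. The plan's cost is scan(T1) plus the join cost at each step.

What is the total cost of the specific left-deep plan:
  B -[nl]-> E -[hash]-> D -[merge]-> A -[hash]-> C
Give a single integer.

2277160

step 1: scan B: cost=120, card=120
step 2: join E via nl
    card(P join E) = 120*100/(2) = 6000
    cost = 120 + 120*100 = 12120
step 3: join D via hash
    card(P join D) = 6000*60/(5) = 72000
    cost = 12120 + 2*60*6 + 6000 = 18840
step 4: join A via merge
    card(P join A) = 72000*80/(6) = 960000
    cost = 18840 + 72000*17 + 80*7 + 72000 + 80 = 1315480
step 5: join C via hash
    card(P join C) = 960000*120/(12) = 9600000
    cost = 1315480 + 2*120*7 + 960000 = 2277160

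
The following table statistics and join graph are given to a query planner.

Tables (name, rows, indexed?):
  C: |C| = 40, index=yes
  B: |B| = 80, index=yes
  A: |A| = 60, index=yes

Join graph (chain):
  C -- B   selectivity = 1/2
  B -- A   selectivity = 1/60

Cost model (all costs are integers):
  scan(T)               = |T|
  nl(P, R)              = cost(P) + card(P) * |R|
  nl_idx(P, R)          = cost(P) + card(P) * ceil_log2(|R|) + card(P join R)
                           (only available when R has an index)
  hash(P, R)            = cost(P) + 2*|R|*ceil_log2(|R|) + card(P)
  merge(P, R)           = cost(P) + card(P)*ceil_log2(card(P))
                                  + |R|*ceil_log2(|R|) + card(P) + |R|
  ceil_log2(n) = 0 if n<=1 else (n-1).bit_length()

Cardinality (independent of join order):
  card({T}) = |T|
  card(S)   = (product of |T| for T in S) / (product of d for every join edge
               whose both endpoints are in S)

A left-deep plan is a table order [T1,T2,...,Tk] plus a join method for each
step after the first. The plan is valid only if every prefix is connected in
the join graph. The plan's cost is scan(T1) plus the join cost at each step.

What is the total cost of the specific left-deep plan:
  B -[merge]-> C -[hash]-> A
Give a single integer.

step 1: scan B: cost=80, card=80
step 2: join C via merge
    card(P join C) = 80*40/(2) = 1600
    cost = 80 + 80*7 + 40*6 + 80 + 40 = 1000
step 3: join A via hash
    card(P join A) = 1600*60/(60) = 1600
    cost = 1000 + 2*60*6 + 1600 = 3320

3320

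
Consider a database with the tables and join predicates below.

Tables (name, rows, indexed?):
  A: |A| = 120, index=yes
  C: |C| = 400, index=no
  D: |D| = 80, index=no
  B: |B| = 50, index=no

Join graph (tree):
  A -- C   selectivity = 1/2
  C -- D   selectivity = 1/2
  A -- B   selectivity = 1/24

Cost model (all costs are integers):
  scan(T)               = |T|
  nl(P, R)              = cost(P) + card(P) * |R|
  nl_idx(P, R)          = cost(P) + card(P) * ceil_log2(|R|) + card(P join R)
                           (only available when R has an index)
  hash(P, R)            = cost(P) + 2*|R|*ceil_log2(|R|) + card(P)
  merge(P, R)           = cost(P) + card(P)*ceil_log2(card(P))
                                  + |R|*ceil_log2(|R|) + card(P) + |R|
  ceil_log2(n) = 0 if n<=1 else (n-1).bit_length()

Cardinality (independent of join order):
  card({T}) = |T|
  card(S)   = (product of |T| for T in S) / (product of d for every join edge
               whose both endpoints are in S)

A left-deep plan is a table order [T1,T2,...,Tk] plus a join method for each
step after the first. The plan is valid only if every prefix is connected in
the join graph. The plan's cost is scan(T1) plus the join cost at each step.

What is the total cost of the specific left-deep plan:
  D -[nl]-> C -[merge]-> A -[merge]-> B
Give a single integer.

step 1: scan D: cost=80, card=80
step 2: join C via nl
    card(P join C) = 80*400/(2) = 16000
    cost = 80 + 80*400 = 32080
step 3: join A via merge
    card(P join A) = 16000*120/(2) = 960000
    cost = 32080 + 16000*14 + 120*7 + 16000 + 120 = 273040
step 4: join B via merge
    card(P join B) = 960000*50/(24) = 2000000
    cost = 273040 + 960000*20 + 50*6 + 960000 + 50 = 20433390

20433390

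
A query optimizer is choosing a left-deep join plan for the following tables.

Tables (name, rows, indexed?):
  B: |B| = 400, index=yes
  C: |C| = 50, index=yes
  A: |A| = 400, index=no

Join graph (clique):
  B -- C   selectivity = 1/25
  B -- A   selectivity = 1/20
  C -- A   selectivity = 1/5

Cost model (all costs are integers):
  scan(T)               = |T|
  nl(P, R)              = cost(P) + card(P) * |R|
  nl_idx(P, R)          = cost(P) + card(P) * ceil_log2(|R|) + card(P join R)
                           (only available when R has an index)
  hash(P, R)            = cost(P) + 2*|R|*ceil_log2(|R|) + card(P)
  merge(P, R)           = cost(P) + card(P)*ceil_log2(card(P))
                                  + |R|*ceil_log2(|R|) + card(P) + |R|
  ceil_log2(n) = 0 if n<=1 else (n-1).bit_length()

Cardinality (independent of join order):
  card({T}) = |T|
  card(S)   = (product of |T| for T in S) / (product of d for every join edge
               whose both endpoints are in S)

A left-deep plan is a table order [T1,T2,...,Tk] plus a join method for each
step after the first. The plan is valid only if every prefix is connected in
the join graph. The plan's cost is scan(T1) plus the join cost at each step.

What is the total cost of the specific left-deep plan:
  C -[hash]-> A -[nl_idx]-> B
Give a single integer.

step 1: scan C: cost=50, card=50
step 2: join A via hash
    card(P join A) = 50*400/(5) = 4000
    cost = 50 + 2*400*9 + 50 = 7300
step 3: join B via nl_idx
    card(P join B) = 4000*400/(25*20) = 3200
    cost = 7300 + 4000*9 + 3200 = 46500

46500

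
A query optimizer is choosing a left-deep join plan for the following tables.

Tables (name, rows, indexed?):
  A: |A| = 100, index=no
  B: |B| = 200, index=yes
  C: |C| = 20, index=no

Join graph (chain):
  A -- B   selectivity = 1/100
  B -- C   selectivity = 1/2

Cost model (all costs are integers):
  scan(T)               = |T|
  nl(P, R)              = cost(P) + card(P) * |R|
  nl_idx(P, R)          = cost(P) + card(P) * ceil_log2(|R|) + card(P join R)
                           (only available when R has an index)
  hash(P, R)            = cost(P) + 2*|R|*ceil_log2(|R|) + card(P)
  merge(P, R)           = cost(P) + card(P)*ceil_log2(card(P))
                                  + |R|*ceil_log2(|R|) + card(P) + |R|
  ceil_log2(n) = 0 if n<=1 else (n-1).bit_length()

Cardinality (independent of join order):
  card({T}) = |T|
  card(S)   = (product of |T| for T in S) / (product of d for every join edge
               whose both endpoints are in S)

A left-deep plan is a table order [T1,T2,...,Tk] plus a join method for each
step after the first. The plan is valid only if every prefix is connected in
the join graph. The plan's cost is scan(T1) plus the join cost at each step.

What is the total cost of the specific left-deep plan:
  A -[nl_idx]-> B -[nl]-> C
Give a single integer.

5100

step 1: scan A: cost=100, card=100
step 2: join B via nl_idx
    card(P join B) = 100*200/(100) = 200
    cost = 100 + 100*8 + 200 = 1100
step 3: join C via nl
    card(P join C) = 200*20/(2) = 2000
    cost = 1100 + 200*20 = 5100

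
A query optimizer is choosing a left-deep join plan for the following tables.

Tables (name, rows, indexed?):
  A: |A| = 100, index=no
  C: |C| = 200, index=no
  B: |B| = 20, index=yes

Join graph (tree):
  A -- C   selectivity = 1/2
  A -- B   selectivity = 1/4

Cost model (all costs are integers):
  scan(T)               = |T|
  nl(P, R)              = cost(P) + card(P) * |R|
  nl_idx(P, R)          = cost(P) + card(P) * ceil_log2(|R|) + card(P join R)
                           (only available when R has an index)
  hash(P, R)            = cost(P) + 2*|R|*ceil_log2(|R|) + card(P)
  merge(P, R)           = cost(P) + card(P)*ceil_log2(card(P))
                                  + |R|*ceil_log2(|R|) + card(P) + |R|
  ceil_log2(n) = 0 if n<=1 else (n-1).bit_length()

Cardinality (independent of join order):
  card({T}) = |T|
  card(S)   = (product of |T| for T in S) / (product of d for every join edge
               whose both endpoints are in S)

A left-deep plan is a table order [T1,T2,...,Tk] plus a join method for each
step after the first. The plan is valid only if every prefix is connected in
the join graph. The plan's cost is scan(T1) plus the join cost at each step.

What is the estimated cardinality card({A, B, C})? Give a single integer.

50000

Tables in S: A(100), B(20), C(200)
Edges inside S: A-C(d=2), A-B(d=4)
numerator = 100 * 20 * 200 = 400000
denominator = 2 * 4 = 8
card(S) = 400000 / 8 = 50000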